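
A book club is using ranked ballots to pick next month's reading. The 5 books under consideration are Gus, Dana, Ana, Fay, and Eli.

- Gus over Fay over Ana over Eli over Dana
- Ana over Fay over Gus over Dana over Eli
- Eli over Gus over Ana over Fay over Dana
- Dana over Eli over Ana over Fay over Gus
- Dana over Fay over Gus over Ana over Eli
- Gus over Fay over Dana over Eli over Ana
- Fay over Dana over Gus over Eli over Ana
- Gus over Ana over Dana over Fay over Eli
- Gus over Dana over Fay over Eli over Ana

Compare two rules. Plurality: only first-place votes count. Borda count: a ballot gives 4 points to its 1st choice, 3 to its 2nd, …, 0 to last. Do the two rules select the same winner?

Plurality first-place counts: Gus 4, Dana 2, Ana 1, Fay 1, Eli 1 → Gus.
Borda totals: Gus 25, Dana 19, Ana 14, Fay 21, Eli 11 → Gus.
The two rules agree on Gus.

Yes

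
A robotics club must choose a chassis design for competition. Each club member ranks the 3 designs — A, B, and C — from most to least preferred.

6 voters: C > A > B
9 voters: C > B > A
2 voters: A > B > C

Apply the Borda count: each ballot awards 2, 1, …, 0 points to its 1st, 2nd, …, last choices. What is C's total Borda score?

30

Borda scores:
  A: 6·1 + 9·0 + 2·2 = 10
  B: 6·0 + 9·1 + 2·1 = 11
  C: 6·2 + 9·2 + 2·0 = 30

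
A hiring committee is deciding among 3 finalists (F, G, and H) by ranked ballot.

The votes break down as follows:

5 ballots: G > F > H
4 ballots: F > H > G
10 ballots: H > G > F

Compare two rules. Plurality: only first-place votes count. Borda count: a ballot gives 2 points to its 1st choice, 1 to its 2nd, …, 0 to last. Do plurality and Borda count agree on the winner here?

Plurality first-place counts: F 4, G 5, H 10 → H.
Borda totals: F 13, G 20, H 24 → H.
The two rules agree on H.

Yes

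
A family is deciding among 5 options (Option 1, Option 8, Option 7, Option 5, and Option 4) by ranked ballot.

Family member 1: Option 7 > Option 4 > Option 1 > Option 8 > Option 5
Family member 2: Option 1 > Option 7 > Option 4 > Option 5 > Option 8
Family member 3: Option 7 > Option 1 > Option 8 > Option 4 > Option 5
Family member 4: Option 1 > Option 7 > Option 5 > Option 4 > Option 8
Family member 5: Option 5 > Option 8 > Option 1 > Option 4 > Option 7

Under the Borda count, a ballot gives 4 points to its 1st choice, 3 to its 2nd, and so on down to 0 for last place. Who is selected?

Option 1

Borda scores:
  Option 1: 2 + 4 + 3 + 4 + 2 = 15
  Option 8: 1 + 0 + 2 + 0 + 3 = 6
  Option 7: 4 + 3 + 4 + 3 + 0 = 14
  Option 5: 0 + 1 + 0 + 2 + 4 = 7
  Option 4: 3 + 2 + 1 + 1 + 1 = 8
Option 1 has the highest total.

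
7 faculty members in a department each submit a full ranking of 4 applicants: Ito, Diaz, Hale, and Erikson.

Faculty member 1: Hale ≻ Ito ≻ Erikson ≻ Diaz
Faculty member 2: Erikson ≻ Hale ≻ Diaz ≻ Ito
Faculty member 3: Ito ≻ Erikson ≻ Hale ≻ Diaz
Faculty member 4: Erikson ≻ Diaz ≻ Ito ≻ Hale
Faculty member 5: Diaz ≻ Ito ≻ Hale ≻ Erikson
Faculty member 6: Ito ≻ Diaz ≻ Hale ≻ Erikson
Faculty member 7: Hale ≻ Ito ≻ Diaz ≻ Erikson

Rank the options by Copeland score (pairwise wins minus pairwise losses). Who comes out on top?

Pairwise results:
  Ito vs Diaz: Ito wins 4–3.
  Ito vs Hale: Ito wins 4–3.
  Ito vs Erikson: Ito wins 5–2.
  Diaz vs Hale: Hale wins 4–3.
  Diaz vs Erikson: Erikson wins 4–3.
  Hale vs Erikson: Hale wins 4–3.
Copeland scores (wins − losses):
  Ito: 3 − 0 = 3
  Diaz: 0 − 3 = -3
  Hale: 2 − 1 = 1
  Erikson: 1 − 2 = -1
Ito has the best Copeland score.

Ito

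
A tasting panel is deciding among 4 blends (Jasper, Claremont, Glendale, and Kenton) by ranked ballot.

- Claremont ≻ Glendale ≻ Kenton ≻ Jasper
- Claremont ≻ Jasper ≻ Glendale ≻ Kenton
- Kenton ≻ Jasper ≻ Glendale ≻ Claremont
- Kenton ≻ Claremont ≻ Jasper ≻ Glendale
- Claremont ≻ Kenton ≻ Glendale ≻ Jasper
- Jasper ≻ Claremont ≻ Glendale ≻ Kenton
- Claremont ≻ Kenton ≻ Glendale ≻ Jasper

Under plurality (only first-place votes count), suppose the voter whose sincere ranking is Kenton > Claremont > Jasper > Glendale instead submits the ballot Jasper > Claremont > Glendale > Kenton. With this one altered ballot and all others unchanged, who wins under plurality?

First-place totals with the altered ballot: Jasper 2, Claremont 4, Glendale 0, Kenton 1.
The winner is unchanged: still Claremont.

Claremont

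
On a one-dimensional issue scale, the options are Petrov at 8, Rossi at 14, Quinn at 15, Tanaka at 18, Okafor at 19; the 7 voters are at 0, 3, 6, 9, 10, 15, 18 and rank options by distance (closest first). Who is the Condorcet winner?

With single-peaked preferences on a line, the Condorcet winner is the candidate closest to the median voter.
The median voter (position 9) is closest to Petrov at 8.
Check: Petrov vs Rossi — voters closer to Petrov: 5 of 7.

Petrov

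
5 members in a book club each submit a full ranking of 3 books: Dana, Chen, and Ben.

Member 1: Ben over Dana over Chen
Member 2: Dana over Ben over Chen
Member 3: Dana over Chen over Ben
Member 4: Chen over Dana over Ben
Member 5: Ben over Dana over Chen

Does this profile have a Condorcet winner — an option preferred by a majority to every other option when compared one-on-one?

Yes

Head-to-head results (5 voters total):
Dana vs Chen: Dana wins 4–1.
Dana vs Ben: Dana wins 3–2.
Chen vs Ben: Ben wins 3–2.
Dana beats each rival — Chen (4–1), Ben (3–2) — so Dana is the Condorcet winner.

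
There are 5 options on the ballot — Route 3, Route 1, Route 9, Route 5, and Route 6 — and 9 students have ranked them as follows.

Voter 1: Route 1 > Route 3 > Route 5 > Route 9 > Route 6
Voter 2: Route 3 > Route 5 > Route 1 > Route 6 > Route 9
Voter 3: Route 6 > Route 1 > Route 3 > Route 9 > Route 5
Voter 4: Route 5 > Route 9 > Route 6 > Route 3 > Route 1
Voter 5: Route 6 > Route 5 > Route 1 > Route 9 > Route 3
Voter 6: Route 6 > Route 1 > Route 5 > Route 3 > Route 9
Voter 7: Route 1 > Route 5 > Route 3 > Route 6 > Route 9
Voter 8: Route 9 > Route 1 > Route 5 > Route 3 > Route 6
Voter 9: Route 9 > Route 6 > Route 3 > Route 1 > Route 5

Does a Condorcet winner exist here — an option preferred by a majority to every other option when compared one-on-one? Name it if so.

Head-to-head results (9 voters total):
Route 3 vs Route 1: Route 1 wins 6–3.
Route 3 vs Route 9: Route 3 wins 5–4.
Route 3 vs Route 5: Route 5 wins 5–4.
Route 3 vs Route 6: Route 6 wins 5–4.
Route 1 vs Route 9: Route 1 wins 6–3.
Route 1 vs Route 5: Route 1 wins 6–3.
Route 1 vs Route 6: Route 6 wins 5–4.
Route 9 vs Route 5: Route 5 wins 6–3.
Route 9 vs Route 6: Route 6 wins 5–4.
Route 5 vs Route 6: Route 5 wins 5–4.
No candidate beats all others: Route 1 beats Route 5 beats Route 6 beats Route 1, a majority cycle.

None — there is no Condorcet winner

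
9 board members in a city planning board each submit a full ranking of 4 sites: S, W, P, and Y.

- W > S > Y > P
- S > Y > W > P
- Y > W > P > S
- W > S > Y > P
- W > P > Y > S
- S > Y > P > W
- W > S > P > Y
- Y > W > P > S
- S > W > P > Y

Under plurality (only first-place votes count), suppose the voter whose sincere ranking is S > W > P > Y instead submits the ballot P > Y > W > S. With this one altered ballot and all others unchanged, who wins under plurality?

W

First-place totals with the altered ballot: S 2, W 4, P 1, Y 2.
The winner is unchanged: still W.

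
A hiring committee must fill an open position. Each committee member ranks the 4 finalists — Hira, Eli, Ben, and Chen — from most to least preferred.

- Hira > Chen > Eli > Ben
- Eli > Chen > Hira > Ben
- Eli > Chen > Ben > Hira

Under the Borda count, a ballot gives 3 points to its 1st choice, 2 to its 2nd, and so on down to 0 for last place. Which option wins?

Eli

Borda scores:
  Hira: 3 + 1 + 0 = 4
  Eli: 1 + 3 + 3 = 7
  Ben: 0 + 0 + 1 = 1
  Chen: 2 + 2 + 2 = 6
Eli has the highest total.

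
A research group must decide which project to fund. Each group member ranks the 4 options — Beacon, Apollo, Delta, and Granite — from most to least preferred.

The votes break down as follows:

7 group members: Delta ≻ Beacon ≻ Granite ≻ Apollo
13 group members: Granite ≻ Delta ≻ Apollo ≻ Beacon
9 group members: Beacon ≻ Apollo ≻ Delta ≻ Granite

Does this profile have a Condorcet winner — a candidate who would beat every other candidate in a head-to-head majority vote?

Yes

Head-to-head results (29 voters total):
Beacon vs Apollo: Beacon wins 16–13.
Beacon vs Delta: Delta wins 20–9.
Beacon vs Granite: Beacon wins 16–13.
Apollo vs Delta: Delta wins 20–9.
Apollo vs Granite: Granite wins 20–9.
Delta vs Granite: Delta wins 16–13.
Delta beats each rival — Beacon (20–9), Apollo (20–9), Granite (16–13) — so Delta is the Condorcet winner.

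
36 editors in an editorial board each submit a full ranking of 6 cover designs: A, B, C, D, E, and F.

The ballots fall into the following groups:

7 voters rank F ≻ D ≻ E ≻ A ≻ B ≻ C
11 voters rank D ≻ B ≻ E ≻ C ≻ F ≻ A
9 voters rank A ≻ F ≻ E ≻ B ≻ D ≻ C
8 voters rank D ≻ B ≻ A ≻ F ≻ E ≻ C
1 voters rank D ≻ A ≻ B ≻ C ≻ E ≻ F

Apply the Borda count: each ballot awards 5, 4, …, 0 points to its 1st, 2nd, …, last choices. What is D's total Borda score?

137

Borda scores:
  A: 7·2 + 11·0 + 9·5 + 8·3 + 4 = 87
  B: 7·1 + 11·4 + 9·2 + 8·4 + 3 = 104
  C: 7·0 + 11·2 + 9·0 + 8·0 + 2 = 24
  D: 7·4 + 11·5 + 9·1 + 8·5 + 5 = 137
  E: 7·3 + 11·3 + 9·3 + 8·1 + 1 = 90
  F: 7·5 + 11·1 + 9·4 + 8·2 + 0 = 98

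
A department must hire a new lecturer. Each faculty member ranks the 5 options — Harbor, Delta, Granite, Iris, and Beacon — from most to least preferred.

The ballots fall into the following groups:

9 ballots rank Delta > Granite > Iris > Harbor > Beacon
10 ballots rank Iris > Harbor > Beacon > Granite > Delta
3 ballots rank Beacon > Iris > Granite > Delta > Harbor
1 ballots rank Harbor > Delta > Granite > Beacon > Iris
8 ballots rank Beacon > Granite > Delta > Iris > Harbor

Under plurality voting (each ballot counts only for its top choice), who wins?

Beacon

First-place vote totals:
  Harbor: 1
  Delta: 9
  Granite: 0
  Iris: 10
  Beacon: 11
Beacon has the most first-place votes.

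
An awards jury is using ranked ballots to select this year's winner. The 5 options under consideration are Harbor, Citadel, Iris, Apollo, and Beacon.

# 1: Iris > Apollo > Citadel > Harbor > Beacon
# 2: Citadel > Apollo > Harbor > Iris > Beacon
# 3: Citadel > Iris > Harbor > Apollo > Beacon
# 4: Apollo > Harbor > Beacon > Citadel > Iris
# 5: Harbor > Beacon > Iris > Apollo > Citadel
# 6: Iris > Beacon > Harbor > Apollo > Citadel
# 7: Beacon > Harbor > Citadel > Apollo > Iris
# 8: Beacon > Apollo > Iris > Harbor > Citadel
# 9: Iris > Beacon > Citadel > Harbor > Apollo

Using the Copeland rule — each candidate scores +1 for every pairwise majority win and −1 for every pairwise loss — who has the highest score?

Iris

Pairwise results:
  Harbor vs Citadel: Harbor wins 5–4.
  Harbor vs Iris: Iris wins 5–4.
  Harbor vs Apollo: Harbor wins 5–4.
  Harbor vs Beacon: Harbor wins 5–4.
  Citadel vs Iris: Iris wins 5–4.
  Citadel vs Apollo: Apollo wins 5–4.
  Citadel vs Beacon: Beacon wins 6–3.
  Iris vs Apollo: Iris wins 5–4.
  Iris vs Beacon: Iris wins 5–4.
  Apollo vs Beacon: Beacon wins 5–4.
Copeland scores (wins − losses):
  Harbor: 3 − 1 = 2
  Citadel: 0 − 4 = -4
  Iris: 4 − 0 = 4
  Apollo: 1 − 3 = -2
  Beacon: 2 − 2 = 0
Iris has the best Copeland score.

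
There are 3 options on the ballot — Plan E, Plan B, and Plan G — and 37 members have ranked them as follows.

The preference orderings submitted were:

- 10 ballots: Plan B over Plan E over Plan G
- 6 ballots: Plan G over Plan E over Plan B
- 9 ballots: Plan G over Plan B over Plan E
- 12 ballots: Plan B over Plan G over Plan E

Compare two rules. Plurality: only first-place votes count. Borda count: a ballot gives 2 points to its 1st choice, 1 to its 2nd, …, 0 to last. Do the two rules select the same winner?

Yes

Plurality first-place counts: Plan E 0, Plan B 22, Plan G 15 → Plan B.
Borda totals: Plan E 16, Plan B 53, Plan G 42 → Plan B.
The two rules agree on Plan B.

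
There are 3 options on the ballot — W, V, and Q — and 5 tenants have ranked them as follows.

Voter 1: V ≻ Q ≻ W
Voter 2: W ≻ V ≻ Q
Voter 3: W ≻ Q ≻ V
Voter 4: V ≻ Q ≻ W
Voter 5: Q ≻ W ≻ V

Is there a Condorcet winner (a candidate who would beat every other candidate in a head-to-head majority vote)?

No

Head-to-head results (5 voters total):
W vs V: W wins 3–2.
W vs Q: Q wins 3–2.
V vs Q: V wins 3–2.
No candidate beats all others: W beats V beats Q beats W, a majority cycle.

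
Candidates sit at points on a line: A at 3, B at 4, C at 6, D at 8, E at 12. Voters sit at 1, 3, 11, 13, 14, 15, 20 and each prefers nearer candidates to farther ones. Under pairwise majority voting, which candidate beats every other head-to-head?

E

With single-peaked preferences on a line, the Condorcet winner is the candidate closest to the median voter.
The median voter (position 13) is closest to E at 12.
Check: E vs A — voters closer to E: 5 of 7.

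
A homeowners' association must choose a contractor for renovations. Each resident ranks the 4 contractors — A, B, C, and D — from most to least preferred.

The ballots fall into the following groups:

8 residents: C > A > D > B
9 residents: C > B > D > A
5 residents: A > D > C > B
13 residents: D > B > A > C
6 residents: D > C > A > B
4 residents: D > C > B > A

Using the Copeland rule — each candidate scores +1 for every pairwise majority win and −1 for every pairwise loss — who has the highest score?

Pairwise results:
  A vs B: B wins 26–19.
  A vs C: C wins 27–18.
  A vs D: D wins 32–13.
  B vs C: C wins 32–13.
  B vs D: D wins 36–9.
  C vs D: D wins 28–17.
Copeland scores (wins − losses):
  A: 0 − 3 = -3
  B: 1 − 2 = -1
  C: 2 − 1 = 1
  D: 3 − 0 = 3
D has the best Copeland score.

D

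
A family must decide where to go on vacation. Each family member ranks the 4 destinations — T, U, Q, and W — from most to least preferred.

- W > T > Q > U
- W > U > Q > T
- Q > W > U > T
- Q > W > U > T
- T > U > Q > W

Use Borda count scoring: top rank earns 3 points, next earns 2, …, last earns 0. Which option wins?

Borda scores:
  T: 2 + 0 + 0 + 0 + 3 = 5
  U: 0 + 2 + 1 + 1 + 2 = 6
  Q: 1 + 1 + 3 + 3 + 1 = 9
  W: 3 + 3 + 2 + 2 + 0 = 10
W has the highest total.

W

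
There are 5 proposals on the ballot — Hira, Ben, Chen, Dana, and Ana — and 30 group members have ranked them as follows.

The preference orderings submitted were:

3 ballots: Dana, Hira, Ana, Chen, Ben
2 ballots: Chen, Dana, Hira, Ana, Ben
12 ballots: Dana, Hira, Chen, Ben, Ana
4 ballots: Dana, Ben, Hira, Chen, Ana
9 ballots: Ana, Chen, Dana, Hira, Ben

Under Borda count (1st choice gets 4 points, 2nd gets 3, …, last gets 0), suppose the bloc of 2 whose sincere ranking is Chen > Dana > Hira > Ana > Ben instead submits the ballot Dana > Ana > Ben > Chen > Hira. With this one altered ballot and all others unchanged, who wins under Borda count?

Dana

Borda totals with the altered ballot: Hira 62, Ben 28, Chen 60, Dana 102, Ana 48.
The winner is unchanged: still Dana.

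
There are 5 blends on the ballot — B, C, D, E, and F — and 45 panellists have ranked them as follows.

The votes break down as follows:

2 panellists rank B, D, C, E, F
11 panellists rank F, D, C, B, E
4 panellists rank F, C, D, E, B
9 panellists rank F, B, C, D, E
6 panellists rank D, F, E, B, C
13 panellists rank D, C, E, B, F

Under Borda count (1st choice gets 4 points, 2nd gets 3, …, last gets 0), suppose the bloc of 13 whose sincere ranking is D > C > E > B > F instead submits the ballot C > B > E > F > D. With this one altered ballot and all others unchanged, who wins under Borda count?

F

Borda totals with the altered ballot: B 91, C 108, D 80, E 44, F 127.
The switch changes the winner from D to F.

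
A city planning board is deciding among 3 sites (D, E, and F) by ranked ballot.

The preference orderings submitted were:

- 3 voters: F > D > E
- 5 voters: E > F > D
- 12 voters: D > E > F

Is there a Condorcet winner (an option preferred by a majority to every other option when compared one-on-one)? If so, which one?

Head-to-head results (20 voters total):
D vs E: D wins 15–5.
D vs F: D wins 12–8.
E vs F: E wins 17–3.
D beats each rival — E (15–5), F (12–8) — so D is the Condorcet winner.

D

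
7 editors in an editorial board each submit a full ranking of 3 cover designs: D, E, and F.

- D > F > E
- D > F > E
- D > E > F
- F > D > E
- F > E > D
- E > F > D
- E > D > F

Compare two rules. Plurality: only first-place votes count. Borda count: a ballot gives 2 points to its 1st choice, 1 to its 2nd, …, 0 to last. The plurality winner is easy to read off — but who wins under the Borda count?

D

Plurality first-place counts: D 3, E 2, F 2 → D.
Borda totals: D 8, E 6, F 7 → D.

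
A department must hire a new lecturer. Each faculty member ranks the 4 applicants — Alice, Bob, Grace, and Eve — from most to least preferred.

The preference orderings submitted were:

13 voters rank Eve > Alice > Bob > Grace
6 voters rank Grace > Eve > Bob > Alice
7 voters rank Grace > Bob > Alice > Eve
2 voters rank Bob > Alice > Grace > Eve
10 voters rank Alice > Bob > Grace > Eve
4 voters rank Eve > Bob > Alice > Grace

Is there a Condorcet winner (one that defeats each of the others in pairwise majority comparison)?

Head-to-head results (42 voters total):
Alice vs Bob: Alice wins 23–19.
Alice vs Grace: Alice wins 29–13.
Alice vs Eve: Eve wins 23–19.
Bob vs Grace: Bob wins 29–13.
Bob vs Eve: Eve wins 23–19.
Grace vs Eve: Grace wins 25–17.
No candidate beats all others: Alice beats Grace beats Eve beats Alice, a majority cycle.

No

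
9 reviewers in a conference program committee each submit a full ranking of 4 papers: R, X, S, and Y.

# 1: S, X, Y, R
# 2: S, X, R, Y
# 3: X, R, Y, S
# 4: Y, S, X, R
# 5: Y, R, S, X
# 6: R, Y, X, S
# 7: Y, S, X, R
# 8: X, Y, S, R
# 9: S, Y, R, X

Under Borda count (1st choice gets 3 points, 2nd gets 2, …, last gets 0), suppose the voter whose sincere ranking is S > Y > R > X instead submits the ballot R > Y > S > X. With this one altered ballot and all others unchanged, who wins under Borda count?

Y

Borda totals with the altered ballot: R 11, X 13, S 13, Y 17.
The winner is unchanged: still Y.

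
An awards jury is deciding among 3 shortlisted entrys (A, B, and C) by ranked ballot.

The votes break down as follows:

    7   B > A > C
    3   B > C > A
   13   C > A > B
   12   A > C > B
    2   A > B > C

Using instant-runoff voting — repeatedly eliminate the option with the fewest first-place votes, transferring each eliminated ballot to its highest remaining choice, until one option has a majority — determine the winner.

Round 1: A 14, C 13, B 10. B has the fewest and is eliminated.
Round 2: A 21, C 16. A has a majority.

A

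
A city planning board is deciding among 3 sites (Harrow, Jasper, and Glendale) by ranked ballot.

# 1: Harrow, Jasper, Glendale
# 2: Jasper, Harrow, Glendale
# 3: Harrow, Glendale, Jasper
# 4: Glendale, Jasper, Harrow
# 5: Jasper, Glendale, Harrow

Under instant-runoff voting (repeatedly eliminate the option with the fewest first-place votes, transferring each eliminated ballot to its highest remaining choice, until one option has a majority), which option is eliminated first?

Round 1: Harrow 2, Jasper 2, Glendale 1. Glendale has the fewest and is eliminated.
Round 2: Jasper 3, Harrow 2. Jasper has a majority.

Glendale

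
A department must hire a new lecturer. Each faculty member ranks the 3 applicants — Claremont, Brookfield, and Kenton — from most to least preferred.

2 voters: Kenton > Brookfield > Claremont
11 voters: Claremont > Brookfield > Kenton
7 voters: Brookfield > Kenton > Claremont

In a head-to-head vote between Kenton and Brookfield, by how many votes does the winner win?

Ballots ranking Kenton above Brookfield: 2.
Ballots ranking Brookfield above Kenton: 11+7 = 18.
Brookfield wins 18–2, a margin of 16.

16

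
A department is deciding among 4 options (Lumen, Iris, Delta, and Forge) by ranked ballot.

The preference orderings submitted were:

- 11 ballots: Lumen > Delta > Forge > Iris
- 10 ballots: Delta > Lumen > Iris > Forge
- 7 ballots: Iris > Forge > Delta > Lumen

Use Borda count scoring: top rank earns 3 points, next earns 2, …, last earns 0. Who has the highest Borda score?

Borda scores:
  Lumen: 11·3 + 10·2 + 7·0 = 53
  Iris: 11·0 + 10·1 + 7·3 = 31
  Delta: 11·2 + 10·3 + 7·1 = 59
  Forge: 11·1 + 10·0 + 7·2 = 25
Delta has the highest total.

Delta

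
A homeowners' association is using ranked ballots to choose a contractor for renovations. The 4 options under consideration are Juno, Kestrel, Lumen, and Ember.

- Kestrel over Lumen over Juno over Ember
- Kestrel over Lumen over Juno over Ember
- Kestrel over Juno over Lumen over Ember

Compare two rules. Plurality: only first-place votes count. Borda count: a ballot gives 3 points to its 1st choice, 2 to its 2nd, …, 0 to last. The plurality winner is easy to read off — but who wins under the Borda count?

Kestrel

Plurality first-place counts: Juno 0, Kestrel 3, Lumen 0, Ember 0 → Kestrel.
Borda totals: Juno 4, Kestrel 9, Lumen 5, Ember 0 → Kestrel.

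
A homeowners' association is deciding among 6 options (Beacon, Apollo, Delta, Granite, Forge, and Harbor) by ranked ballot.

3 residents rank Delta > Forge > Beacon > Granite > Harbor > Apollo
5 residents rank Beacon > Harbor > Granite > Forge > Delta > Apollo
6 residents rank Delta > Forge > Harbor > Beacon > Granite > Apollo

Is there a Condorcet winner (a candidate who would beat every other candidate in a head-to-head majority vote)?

Head-to-head results (14 voters total):
Beacon vs Apollo: Beacon wins 14–0.
Beacon vs Delta: Delta wins 9–5.
Beacon vs Granite: Beacon wins 14–0.
Beacon vs Forge: Forge wins 9–5.
Beacon vs Harbor: Beacon wins 8–6.
Apollo vs Delta: Delta wins 14–0.
Apollo vs Granite: Granite wins 14–0.
Apollo vs Forge: Forge wins 14–0.
Apollo vs Harbor: Harbor wins 14–0.
Delta vs Granite: Delta wins 9–5.
Delta vs Forge: Delta wins 9–5.
Delta vs Harbor: Delta wins 9–5.
Granite vs Forge: Forge wins 9–5.
Granite vs Harbor: Harbor wins 11–3.
Forge vs Harbor: Forge wins 9–5.
Delta beats each rival — Beacon (9–5), Apollo (14–0), Granite (9–5), Forge (9–5), Harbor (9–5) — so Delta is the Condorcet winner.

Yes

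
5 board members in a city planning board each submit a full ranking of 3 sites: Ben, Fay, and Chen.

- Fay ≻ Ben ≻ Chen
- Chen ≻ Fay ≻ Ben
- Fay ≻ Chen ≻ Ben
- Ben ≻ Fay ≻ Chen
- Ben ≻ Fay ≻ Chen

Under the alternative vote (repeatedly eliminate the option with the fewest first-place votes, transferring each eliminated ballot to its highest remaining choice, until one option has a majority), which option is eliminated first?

Chen

Round 1: Ben 2, Fay 2, Chen 1. Chen has the fewest and is eliminated.
Round 2: Fay 3, Ben 2. Fay has a majority.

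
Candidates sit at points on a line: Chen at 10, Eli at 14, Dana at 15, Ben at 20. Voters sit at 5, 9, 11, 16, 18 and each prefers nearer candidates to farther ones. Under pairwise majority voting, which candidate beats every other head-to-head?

Chen

With single-peaked preferences on a line, the Condorcet winner is the candidate closest to the median voter.
The median voter (position 11) is closest to Chen at 10.
Check: Chen vs Ben — voters closer to Chen: 3 of 5.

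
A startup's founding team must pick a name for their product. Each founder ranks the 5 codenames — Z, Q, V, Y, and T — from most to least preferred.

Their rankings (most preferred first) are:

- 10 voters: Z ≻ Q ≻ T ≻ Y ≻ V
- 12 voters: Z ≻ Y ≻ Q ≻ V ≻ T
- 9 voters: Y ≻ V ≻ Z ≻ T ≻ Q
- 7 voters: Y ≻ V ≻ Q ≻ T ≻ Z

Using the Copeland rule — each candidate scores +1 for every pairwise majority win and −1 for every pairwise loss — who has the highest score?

Pairwise results:
  Z vs Q: Z wins 31–7.
  Z vs V: Z wins 22–16.
  Z vs Y: Z wins 22–16.
  Z vs T: Z wins 31–7.
  Q vs V: Q wins 22–16.
  Q vs Y: Y wins 28–10.
  Q vs T: Q wins 29–9.
  V vs Y: Y wins 38–0.
  V vs T: V wins 28–10.
  Y vs T: Y wins 28–10.
Copeland scores (wins − losses):
  Z: 4 − 0 = 4
  Q: 2 − 2 = 0
  V: 1 − 3 = -2
  Y: 3 − 1 = 2
  T: 0 − 4 = -4
Z has the best Copeland score.

Z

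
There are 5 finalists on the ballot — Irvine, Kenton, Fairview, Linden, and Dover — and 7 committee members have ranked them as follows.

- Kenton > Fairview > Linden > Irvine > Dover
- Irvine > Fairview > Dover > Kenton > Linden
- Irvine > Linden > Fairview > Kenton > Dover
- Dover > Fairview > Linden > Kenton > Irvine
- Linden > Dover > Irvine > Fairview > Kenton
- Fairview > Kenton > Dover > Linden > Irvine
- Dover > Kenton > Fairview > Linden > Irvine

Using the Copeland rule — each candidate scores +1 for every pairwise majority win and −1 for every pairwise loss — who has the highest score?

Fairview

Pairwise results:
  Irvine vs Kenton: Kenton wins 4–3.
  Irvine vs Fairview: Fairview wins 4–3.
  Irvine vs Linden: Linden wins 5–2.
  Irvine vs Dover: Dover wins 4–3.
  Kenton vs Fairview: Fairview wins 5–2.
  Kenton vs Linden: Kenton wins 4–3.
  Kenton vs Dover: Dover wins 4–3.
  Fairview vs Linden: Fairview wins 5–2.
  Fairview vs Dover: Fairview wins 4–3.
  Linden vs Dover: Dover wins 4–3.
Copeland scores (wins − losses):
  Irvine: 0 − 4 = -4
  Kenton: 2 − 2 = 0
  Fairview: 4 − 0 = 4
  Linden: 1 − 3 = -2
  Dover: 3 − 1 = 2
Fairview has the best Copeland score.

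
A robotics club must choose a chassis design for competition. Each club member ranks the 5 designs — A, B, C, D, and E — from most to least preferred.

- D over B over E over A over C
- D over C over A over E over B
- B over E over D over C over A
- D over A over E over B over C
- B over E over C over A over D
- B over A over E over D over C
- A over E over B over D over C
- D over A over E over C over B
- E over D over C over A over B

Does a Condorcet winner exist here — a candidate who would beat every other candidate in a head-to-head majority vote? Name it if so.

Head-to-head results (9 voters total):
A vs B: A wins 5–4.
A vs C: A wins 5–4.
A vs D: D wins 6–3.
A vs E: A wins 5–4.
B vs C: B wins 6–3.
B vs D: D wins 5–4.
B vs E: E wins 5–4.
C vs D: D wins 8–1.
C vs E: E wins 8–1.
D vs E: E wins 5–4.
No candidate beats all others: A beats E beats D beats A, a majority cycle.

There is no Condorcet winner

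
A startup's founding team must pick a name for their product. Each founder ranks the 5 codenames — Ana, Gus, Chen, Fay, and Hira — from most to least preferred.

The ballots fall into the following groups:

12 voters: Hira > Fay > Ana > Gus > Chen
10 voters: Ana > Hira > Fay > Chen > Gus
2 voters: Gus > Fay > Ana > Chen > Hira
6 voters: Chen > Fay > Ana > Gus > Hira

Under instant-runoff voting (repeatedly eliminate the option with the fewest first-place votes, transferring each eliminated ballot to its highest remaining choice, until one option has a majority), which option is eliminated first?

Round 1: Hira 12, Ana 10, Chen 6, Gus 2, Fay 0. Fay has the fewest and is eliminated.
Round 2: Hira 12, Ana 10, Chen 6, Gus 2. Gus has the fewest and is eliminated.
Round 3: Ana 12, Hira 12, Chen 6. Chen has the fewest and is eliminated.
Round 4: Ana 18, Hira 12. Ana has a majority.

Fay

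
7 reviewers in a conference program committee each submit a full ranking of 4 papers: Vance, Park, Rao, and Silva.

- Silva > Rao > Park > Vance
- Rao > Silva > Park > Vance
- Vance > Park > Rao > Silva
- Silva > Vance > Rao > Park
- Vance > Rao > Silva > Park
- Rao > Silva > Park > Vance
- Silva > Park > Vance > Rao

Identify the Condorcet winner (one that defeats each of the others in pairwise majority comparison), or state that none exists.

None — there is no Condorcet winner

Head-to-head results (7 voters total):
Vance vs Park: Park wins 4–3.
Vance vs Rao: Vance wins 4–3.
Vance vs Silva: Silva wins 5–2.
Park vs Rao: Rao wins 5–2.
Park vs Silva: Silva wins 6–1.
Rao vs Silva: Rao wins 4–3.
No candidate beats all others: Vance beats Rao beats Park beats Vance, a majority cycle.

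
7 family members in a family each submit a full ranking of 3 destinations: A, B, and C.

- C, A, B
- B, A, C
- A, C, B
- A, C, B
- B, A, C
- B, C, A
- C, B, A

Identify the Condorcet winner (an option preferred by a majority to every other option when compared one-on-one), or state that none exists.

Head-to-head results (7 voters total):
A vs B: B wins 4–3.
A vs C: A wins 4–3.
B vs C: C wins 4–3.
No candidate beats all others: A beats C beats B beats A, a majority cycle.

None — there is no Condorcet winner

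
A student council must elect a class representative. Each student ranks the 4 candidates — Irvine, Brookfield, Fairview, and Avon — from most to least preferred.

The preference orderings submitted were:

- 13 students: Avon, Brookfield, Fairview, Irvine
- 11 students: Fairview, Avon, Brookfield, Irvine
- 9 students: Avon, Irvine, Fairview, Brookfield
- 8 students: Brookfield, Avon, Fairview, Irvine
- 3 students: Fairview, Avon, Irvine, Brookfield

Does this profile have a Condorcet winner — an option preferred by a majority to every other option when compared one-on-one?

Yes

Head-to-head results (44 voters total):
Irvine vs Brookfield: Brookfield wins 32–12.
Irvine vs Fairview: Fairview wins 35–9.
Irvine vs Avon: Avon wins 44–0.
Brookfield vs Fairview: Fairview wins 23–21.
Brookfield vs Avon: Avon wins 36–8.
Fairview vs Avon: Avon wins 30–14.
Avon beats each rival — Irvine (44–0), Brookfield (36–8), Fairview (30–14) — so Avon is the Condorcet winner.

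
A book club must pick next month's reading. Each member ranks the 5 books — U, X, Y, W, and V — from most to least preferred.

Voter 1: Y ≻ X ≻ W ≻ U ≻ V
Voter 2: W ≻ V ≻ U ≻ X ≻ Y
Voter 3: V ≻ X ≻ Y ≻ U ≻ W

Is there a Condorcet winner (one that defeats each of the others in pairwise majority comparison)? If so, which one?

There is no Condorcet winner

Head-to-head results (3 voters total):
U vs X: X wins 2–1.
U vs Y: Y wins 2–1.
U vs W: W wins 2–1.
U vs V: V wins 2–1.
X vs Y: X wins 2–1.
X vs W: X wins 2–1.
X vs V: V wins 2–1.
Y vs W: Y wins 2–1.
Y vs V: V wins 2–1.
W vs V: W wins 2–1.
No candidate beats all others: X beats W beats V beats X, a majority cycle.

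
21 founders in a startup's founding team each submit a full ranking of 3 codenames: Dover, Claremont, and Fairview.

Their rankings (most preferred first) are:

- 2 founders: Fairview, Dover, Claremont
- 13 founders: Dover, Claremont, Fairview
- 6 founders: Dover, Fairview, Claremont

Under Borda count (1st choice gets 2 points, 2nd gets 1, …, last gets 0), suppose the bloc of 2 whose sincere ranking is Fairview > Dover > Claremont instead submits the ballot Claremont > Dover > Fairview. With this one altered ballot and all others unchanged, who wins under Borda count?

Borda totals with the altered ballot: Dover 40, Claremont 17, Fairview 6.
The winner is unchanged: still Dover.

Dover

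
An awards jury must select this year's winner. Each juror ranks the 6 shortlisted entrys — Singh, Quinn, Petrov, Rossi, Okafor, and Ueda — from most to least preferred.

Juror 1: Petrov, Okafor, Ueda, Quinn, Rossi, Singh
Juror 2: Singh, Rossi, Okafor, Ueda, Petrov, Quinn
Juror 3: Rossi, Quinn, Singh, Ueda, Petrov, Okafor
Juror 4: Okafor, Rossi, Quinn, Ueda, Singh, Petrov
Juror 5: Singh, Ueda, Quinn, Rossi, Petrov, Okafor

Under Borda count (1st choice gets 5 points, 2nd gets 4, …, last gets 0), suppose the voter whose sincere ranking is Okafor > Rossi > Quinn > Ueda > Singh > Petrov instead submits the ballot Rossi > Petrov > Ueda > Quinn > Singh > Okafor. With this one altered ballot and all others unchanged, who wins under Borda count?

Rossi

Borda totals with the altered ballot: Singh 14, Quinn 11, Petrov 12, Rossi 17, Okafor 7, Ueda 14.
The winner is unchanged: still Rossi.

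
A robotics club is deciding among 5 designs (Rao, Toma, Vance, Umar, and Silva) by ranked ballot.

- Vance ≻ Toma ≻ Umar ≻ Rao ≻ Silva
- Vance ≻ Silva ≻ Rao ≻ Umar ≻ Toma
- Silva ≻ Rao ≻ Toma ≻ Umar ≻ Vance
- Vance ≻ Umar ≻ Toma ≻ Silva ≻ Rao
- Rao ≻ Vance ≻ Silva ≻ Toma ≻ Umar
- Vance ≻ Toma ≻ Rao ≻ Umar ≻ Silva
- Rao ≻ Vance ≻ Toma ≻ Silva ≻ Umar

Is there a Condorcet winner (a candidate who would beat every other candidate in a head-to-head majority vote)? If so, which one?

Vance

Head-to-head results (7 voters total):
Rao vs Toma: Rao wins 4–3.
Rao vs Vance: Vance wins 4–3.
Rao vs Umar: Rao wins 5–2.
Rao vs Silva: Rao wins 4–3.
Toma vs Vance: Vance wins 6–1.
Toma vs Umar: Toma wins 5–2.
Toma vs Silva: Toma wins 4–3.
Vance vs Umar: Vance wins 6–1.
Vance vs Silva: Vance wins 6–1.
Umar vs Silva: Silva wins 4–3.
Vance beats each rival — Rao (4–3), Toma (6–1), Umar (6–1), Silva (6–1) — so Vance is the Condorcet winner.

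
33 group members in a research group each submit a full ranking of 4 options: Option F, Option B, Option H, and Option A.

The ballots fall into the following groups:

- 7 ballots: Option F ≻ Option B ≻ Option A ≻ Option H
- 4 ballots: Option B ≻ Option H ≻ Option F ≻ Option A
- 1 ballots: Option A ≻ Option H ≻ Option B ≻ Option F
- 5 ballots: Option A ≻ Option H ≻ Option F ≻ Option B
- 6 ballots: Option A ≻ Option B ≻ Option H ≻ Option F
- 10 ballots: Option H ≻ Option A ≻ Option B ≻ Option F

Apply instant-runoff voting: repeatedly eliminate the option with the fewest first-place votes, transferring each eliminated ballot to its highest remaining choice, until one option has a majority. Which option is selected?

Round 1: Option A 12, Option H 10, Option F 7, Option B 4. Option B has the fewest and is eliminated.
Round 2: Option H 14, Option A 12, Option F 7. Option F has the fewest and is eliminated.
Round 3: Option A 19, Option H 14. Option A has a majority.

Option A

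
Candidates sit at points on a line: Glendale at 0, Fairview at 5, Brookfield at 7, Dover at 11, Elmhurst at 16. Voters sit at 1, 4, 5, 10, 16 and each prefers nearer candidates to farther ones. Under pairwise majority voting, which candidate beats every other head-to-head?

With single-peaked preferences on a line, the Condorcet winner is the candidate closest to the median voter.
The median voter (position 5) is closest to Fairview at 5.
Check: Fairview vs Brookfield — voters closer to Fairview: 3 of 5.

Fairview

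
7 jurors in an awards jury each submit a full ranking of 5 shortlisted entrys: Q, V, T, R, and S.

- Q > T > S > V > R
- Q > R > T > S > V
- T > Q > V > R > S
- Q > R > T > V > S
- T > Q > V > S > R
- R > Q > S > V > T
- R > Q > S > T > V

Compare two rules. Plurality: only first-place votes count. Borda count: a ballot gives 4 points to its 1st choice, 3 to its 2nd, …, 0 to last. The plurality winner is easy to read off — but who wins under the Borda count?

Plurality first-place counts: Q 3, V 0, T 2, R 2, S 0 → Q.
Borda totals: Q 24, V 7, T 16, R 15, S 8 → Q.

Q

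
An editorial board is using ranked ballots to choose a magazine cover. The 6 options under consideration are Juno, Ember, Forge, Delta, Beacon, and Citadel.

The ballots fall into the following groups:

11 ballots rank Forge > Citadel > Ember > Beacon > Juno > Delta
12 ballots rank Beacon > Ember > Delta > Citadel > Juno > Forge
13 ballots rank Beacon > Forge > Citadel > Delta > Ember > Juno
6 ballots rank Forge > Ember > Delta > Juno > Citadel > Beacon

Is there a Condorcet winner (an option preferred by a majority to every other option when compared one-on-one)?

Head-to-head results (42 voters total):
Juno vs Ember: Ember wins 42–0.
Juno vs Forge: Forge wins 30–12.
Juno vs Delta: Delta wins 31–11.
Juno vs Beacon: Beacon wins 36–6.
Juno vs Citadel: Citadel wins 36–6.
Ember vs Forge: Forge wins 30–12.
Ember vs Delta: Ember wins 29–13.
Ember vs Beacon: Beacon wins 25–17.
Ember vs Citadel: Citadel wins 24–18.
Forge vs Delta: Forge wins 30–12.
Forge vs Beacon: Beacon wins 25–17.
Forge vs Citadel: Forge wins 30–12.
Delta vs Beacon: Beacon wins 36–6.
Delta vs Citadel: Citadel wins 24–18.
Beacon vs Citadel: Beacon wins 25–17.
Beacon beats each rival — Juno (36–6), Ember (25–17), Forge (25–17), Delta (36–6), Citadel (25–17) — so Beacon is the Condorcet winner.

Yes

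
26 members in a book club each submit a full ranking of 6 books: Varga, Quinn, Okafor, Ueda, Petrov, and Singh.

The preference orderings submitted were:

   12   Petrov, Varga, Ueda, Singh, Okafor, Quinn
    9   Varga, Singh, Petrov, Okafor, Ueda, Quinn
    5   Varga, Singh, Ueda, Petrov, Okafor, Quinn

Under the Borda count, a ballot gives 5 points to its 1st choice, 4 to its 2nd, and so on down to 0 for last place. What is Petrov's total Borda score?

Borda scores:
  Varga: 12·4 + 9·5 + 5·5 = 118
  Quinn: 12·0 + 9·0 + 5·0 = 0
  Okafor: 12·1 + 9·2 + 5·1 = 35
  Ueda: 12·3 + 9·1 + 5·3 = 60
  Petrov: 12·5 + 9·3 + 5·2 = 97
  Singh: 12·2 + 9·4 + 5·4 = 80

97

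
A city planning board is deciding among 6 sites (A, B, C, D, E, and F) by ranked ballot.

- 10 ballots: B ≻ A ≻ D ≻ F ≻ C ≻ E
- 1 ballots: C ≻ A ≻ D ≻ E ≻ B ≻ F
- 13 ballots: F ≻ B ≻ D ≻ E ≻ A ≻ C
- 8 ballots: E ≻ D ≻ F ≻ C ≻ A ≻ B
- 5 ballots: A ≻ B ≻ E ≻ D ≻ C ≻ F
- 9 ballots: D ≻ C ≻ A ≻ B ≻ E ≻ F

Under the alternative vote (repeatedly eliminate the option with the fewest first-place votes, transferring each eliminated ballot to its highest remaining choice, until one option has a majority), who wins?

B

Round 1: F 13, B 10, D 9, E 8, A 5, C 1. C has the fewest and is eliminated.
Round 2: F 13, B 10, D 9, E 8, A 6. A has the fewest and is eliminated.
Round 3: B 15, F 13, D 10, E 8. E has the fewest and is eliminated.
Round 4: D 18, B 15, F 13. F has the fewest and is eliminated.
Round 5: B 28, D 18. B has a majority.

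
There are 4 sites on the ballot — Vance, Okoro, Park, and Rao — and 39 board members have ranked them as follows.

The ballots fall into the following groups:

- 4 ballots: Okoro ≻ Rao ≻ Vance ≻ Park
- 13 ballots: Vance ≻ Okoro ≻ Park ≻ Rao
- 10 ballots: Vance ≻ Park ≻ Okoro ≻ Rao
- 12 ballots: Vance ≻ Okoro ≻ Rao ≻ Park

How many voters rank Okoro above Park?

Ballots ranking Okoro above Park: 4+13+12 = 29.
Ballots ranking Park above Okoro: 10.
So 29 of 39 voters prefer Okoro to Park.

29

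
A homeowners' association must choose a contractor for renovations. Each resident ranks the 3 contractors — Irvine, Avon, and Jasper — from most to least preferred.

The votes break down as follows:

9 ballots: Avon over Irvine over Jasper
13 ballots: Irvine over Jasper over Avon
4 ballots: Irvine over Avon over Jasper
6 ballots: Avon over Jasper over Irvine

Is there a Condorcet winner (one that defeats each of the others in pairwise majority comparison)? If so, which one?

Head-to-head results (32 voters total):
Irvine vs Avon: Irvine wins 17–15.
Irvine vs Jasper: Irvine wins 26–6.
Avon vs Jasper: Avon wins 19–13.
Irvine beats each rival — Avon (17–15), Jasper (26–6) — so Irvine is the Condorcet winner.

Irvine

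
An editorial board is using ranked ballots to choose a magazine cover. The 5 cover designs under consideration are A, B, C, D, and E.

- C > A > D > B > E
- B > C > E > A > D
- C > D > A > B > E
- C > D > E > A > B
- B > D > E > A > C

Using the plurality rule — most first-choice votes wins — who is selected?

First-place vote totals:
  A: 0
  B: 2
  C: 3
  D: 0
  E: 0
C has the most first-place votes.

C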